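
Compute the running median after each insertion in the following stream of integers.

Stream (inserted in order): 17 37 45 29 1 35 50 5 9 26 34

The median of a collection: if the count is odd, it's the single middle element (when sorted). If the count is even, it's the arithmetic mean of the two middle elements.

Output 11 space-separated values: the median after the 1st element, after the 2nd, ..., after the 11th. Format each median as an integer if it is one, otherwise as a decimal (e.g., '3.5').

Step 1: insert 17 -> lo=[17] (size 1, max 17) hi=[] (size 0) -> median=17
Step 2: insert 37 -> lo=[17] (size 1, max 17) hi=[37] (size 1, min 37) -> median=27
Step 3: insert 45 -> lo=[17, 37] (size 2, max 37) hi=[45] (size 1, min 45) -> median=37
Step 4: insert 29 -> lo=[17, 29] (size 2, max 29) hi=[37, 45] (size 2, min 37) -> median=33
Step 5: insert 1 -> lo=[1, 17, 29] (size 3, max 29) hi=[37, 45] (size 2, min 37) -> median=29
Step 6: insert 35 -> lo=[1, 17, 29] (size 3, max 29) hi=[35, 37, 45] (size 3, min 35) -> median=32
Step 7: insert 50 -> lo=[1, 17, 29, 35] (size 4, max 35) hi=[37, 45, 50] (size 3, min 37) -> median=35
Step 8: insert 5 -> lo=[1, 5, 17, 29] (size 4, max 29) hi=[35, 37, 45, 50] (size 4, min 35) -> median=32
Step 9: insert 9 -> lo=[1, 5, 9, 17, 29] (size 5, max 29) hi=[35, 37, 45, 50] (size 4, min 35) -> median=29
Step 10: insert 26 -> lo=[1, 5, 9, 17, 26] (size 5, max 26) hi=[29, 35, 37, 45, 50] (size 5, min 29) -> median=27.5
Step 11: insert 34 -> lo=[1, 5, 9, 17, 26, 29] (size 6, max 29) hi=[34, 35, 37, 45, 50] (size 5, min 34) -> median=29

Answer: 17 27 37 33 29 32 35 32 29 27.5 29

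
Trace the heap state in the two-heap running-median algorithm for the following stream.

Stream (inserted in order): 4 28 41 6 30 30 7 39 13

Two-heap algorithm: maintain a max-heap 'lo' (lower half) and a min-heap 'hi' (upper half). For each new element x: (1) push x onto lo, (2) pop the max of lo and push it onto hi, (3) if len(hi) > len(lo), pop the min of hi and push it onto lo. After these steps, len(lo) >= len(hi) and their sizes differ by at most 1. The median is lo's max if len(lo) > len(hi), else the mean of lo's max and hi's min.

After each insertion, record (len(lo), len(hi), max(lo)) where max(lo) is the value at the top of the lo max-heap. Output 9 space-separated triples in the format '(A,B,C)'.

Answer: (1,0,4) (1,1,4) (2,1,28) (2,2,6) (3,2,28) (3,3,28) (4,3,28) (4,4,28) (5,4,28)

Derivation:
Step 1: insert 4 -> lo=[4] hi=[] -> (len(lo)=1, len(hi)=0, max(lo)=4)
Step 2: insert 28 -> lo=[4] hi=[28] -> (len(lo)=1, len(hi)=1, max(lo)=4)
Step 3: insert 41 -> lo=[4, 28] hi=[41] -> (len(lo)=2, len(hi)=1, max(lo)=28)
Step 4: insert 6 -> lo=[4, 6] hi=[28, 41] -> (len(lo)=2, len(hi)=2, max(lo)=6)
Step 5: insert 30 -> lo=[4, 6, 28] hi=[30, 41] -> (len(lo)=3, len(hi)=2, max(lo)=28)
Step 6: insert 30 -> lo=[4, 6, 28] hi=[30, 30, 41] -> (len(lo)=3, len(hi)=3, max(lo)=28)
Step 7: insert 7 -> lo=[4, 6, 7, 28] hi=[30, 30, 41] -> (len(lo)=4, len(hi)=3, max(lo)=28)
Step 8: insert 39 -> lo=[4, 6, 7, 28] hi=[30, 30, 39, 41] -> (len(lo)=4, len(hi)=4, max(lo)=28)
Step 9: insert 13 -> lo=[4, 6, 7, 13, 28] hi=[30, 30, 39, 41] -> (len(lo)=5, len(hi)=4, max(lo)=28)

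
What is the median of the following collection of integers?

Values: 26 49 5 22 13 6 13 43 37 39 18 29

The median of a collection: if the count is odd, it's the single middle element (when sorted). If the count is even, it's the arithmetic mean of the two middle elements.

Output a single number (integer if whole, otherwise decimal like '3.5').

Step 1: insert 26 -> lo=[26] (size 1, max 26) hi=[] (size 0) -> median=26
Step 2: insert 49 -> lo=[26] (size 1, max 26) hi=[49] (size 1, min 49) -> median=37.5
Step 3: insert 5 -> lo=[5, 26] (size 2, max 26) hi=[49] (size 1, min 49) -> median=26
Step 4: insert 22 -> lo=[5, 22] (size 2, max 22) hi=[26, 49] (size 2, min 26) -> median=24
Step 5: insert 13 -> lo=[5, 13, 22] (size 3, max 22) hi=[26, 49] (size 2, min 26) -> median=22
Step 6: insert 6 -> lo=[5, 6, 13] (size 3, max 13) hi=[22, 26, 49] (size 3, min 22) -> median=17.5
Step 7: insert 13 -> lo=[5, 6, 13, 13] (size 4, max 13) hi=[22, 26, 49] (size 3, min 22) -> median=13
Step 8: insert 43 -> lo=[5, 6, 13, 13] (size 4, max 13) hi=[22, 26, 43, 49] (size 4, min 22) -> median=17.5
Step 9: insert 37 -> lo=[5, 6, 13, 13, 22] (size 5, max 22) hi=[26, 37, 43, 49] (size 4, min 26) -> median=22
Step 10: insert 39 -> lo=[5, 6, 13, 13, 22] (size 5, max 22) hi=[26, 37, 39, 43, 49] (size 5, min 26) -> median=24
Step 11: insert 18 -> lo=[5, 6, 13, 13, 18, 22] (size 6, max 22) hi=[26, 37, 39, 43, 49] (size 5, min 26) -> median=22
Step 12: insert 29 -> lo=[5, 6, 13, 13, 18, 22] (size 6, max 22) hi=[26, 29, 37, 39, 43, 49] (size 6, min 26) -> median=24

Answer: 24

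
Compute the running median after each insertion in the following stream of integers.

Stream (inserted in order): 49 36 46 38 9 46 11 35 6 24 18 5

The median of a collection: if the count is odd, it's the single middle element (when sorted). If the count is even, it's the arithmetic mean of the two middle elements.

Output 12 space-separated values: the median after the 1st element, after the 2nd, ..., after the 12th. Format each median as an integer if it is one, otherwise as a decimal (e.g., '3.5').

Answer: 49 42.5 46 42 38 42 38 37 36 35.5 35 29.5

Derivation:
Step 1: insert 49 -> lo=[49] (size 1, max 49) hi=[] (size 0) -> median=49
Step 2: insert 36 -> lo=[36] (size 1, max 36) hi=[49] (size 1, min 49) -> median=42.5
Step 3: insert 46 -> lo=[36, 46] (size 2, max 46) hi=[49] (size 1, min 49) -> median=46
Step 4: insert 38 -> lo=[36, 38] (size 2, max 38) hi=[46, 49] (size 2, min 46) -> median=42
Step 5: insert 9 -> lo=[9, 36, 38] (size 3, max 38) hi=[46, 49] (size 2, min 46) -> median=38
Step 6: insert 46 -> lo=[9, 36, 38] (size 3, max 38) hi=[46, 46, 49] (size 3, min 46) -> median=42
Step 7: insert 11 -> lo=[9, 11, 36, 38] (size 4, max 38) hi=[46, 46, 49] (size 3, min 46) -> median=38
Step 8: insert 35 -> lo=[9, 11, 35, 36] (size 4, max 36) hi=[38, 46, 46, 49] (size 4, min 38) -> median=37
Step 9: insert 6 -> lo=[6, 9, 11, 35, 36] (size 5, max 36) hi=[38, 46, 46, 49] (size 4, min 38) -> median=36
Step 10: insert 24 -> lo=[6, 9, 11, 24, 35] (size 5, max 35) hi=[36, 38, 46, 46, 49] (size 5, min 36) -> median=35.5
Step 11: insert 18 -> lo=[6, 9, 11, 18, 24, 35] (size 6, max 35) hi=[36, 38, 46, 46, 49] (size 5, min 36) -> median=35
Step 12: insert 5 -> lo=[5, 6, 9, 11, 18, 24] (size 6, max 24) hi=[35, 36, 38, 46, 46, 49] (size 6, min 35) -> median=29.5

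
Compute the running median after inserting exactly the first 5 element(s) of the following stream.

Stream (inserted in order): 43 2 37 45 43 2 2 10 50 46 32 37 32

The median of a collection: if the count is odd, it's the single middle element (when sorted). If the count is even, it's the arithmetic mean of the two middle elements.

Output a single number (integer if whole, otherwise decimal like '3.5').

Step 1: insert 43 -> lo=[43] (size 1, max 43) hi=[] (size 0) -> median=43
Step 2: insert 2 -> lo=[2] (size 1, max 2) hi=[43] (size 1, min 43) -> median=22.5
Step 3: insert 37 -> lo=[2, 37] (size 2, max 37) hi=[43] (size 1, min 43) -> median=37
Step 4: insert 45 -> lo=[2, 37] (size 2, max 37) hi=[43, 45] (size 2, min 43) -> median=40
Step 5: insert 43 -> lo=[2, 37, 43] (size 3, max 43) hi=[43, 45] (size 2, min 43) -> median=43

Answer: 43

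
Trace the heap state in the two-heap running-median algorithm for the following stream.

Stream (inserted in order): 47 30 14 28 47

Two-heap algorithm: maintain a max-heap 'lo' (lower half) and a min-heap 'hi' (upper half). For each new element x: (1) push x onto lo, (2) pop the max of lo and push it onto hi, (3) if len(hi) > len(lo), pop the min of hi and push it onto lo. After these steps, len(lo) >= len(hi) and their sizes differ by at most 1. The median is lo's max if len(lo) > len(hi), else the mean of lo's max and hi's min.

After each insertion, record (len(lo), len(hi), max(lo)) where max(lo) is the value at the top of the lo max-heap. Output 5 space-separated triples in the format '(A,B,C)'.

Step 1: insert 47 -> lo=[47] hi=[] -> (len(lo)=1, len(hi)=0, max(lo)=47)
Step 2: insert 30 -> lo=[30] hi=[47] -> (len(lo)=1, len(hi)=1, max(lo)=30)
Step 3: insert 14 -> lo=[14, 30] hi=[47] -> (len(lo)=2, len(hi)=1, max(lo)=30)
Step 4: insert 28 -> lo=[14, 28] hi=[30, 47] -> (len(lo)=2, len(hi)=2, max(lo)=28)
Step 5: insert 47 -> lo=[14, 28, 30] hi=[47, 47] -> (len(lo)=3, len(hi)=2, max(lo)=30)

Answer: (1,0,47) (1,1,30) (2,1,30) (2,2,28) (3,2,30)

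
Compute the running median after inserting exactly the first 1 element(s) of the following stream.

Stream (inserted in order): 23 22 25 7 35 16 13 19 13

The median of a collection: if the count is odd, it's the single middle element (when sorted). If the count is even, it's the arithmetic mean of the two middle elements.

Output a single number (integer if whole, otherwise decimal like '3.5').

Step 1: insert 23 -> lo=[23] (size 1, max 23) hi=[] (size 0) -> median=23

Answer: 23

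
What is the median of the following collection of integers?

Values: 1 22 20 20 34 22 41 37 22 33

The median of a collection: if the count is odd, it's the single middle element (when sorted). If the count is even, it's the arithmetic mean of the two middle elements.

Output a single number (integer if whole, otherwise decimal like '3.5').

Step 1: insert 1 -> lo=[1] (size 1, max 1) hi=[] (size 0) -> median=1
Step 2: insert 22 -> lo=[1] (size 1, max 1) hi=[22] (size 1, min 22) -> median=11.5
Step 3: insert 20 -> lo=[1, 20] (size 2, max 20) hi=[22] (size 1, min 22) -> median=20
Step 4: insert 20 -> lo=[1, 20] (size 2, max 20) hi=[20, 22] (size 2, min 20) -> median=20
Step 5: insert 34 -> lo=[1, 20, 20] (size 3, max 20) hi=[22, 34] (size 2, min 22) -> median=20
Step 6: insert 22 -> lo=[1, 20, 20] (size 3, max 20) hi=[22, 22, 34] (size 3, min 22) -> median=21
Step 7: insert 41 -> lo=[1, 20, 20, 22] (size 4, max 22) hi=[22, 34, 41] (size 3, min 22) -> median=22
Step 8: insert 37 -> lo=[1, 20, 20, 22] (size 4, max 22) hi=[22, 34, 37, 41] (size 4, min 22) -> median=22
Step 9: insert 22 -> lo=[1, 20, 20, 22, 22] (size 5, max 22) hi=[22, 34, 37, 41] (size 4, min 22) -> median=22
Step 10: insert 33 -> lo=[1, 20, 20, 22, 22] (size 5, max 22) hi=[22, 33, 34, 37, 41] (size 5, min 22) -> median=22

Answer: 22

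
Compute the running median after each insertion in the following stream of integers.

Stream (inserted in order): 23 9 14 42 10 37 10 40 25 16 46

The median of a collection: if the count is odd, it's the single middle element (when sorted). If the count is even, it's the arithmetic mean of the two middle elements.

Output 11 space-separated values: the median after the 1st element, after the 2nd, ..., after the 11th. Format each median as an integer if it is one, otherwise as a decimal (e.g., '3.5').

Step 1: insert 23 -> lo=[23] (size 1, max 23) hi=[] (size 0) -> median=23
Step 2: insert 9 -> lo=[9] (size 1, max 9) hi=[23] (size 1, min 23) -> median=16
Step 3: insert 14 -> lo=[9, 14] (size 2, max 14) hi=[23] (size 1, min 23) -> median=14
Step 4: insert 42 -> lo=[9, 14] (size 2, max 14) hi=[23, 42] (size 2, min 23) -> median=18.5
Step 5: insert 10 -> lo=[9, 10, 14] (size 3, max 14) hi=[23, 42] (size 2, min 23) -> median=14
Step 6: insert 37 -> lo=[9, 10, 14] (size 3, max 14) hi=[23, 37, 42] (size 3, min 23) -> median=18.5
Step 7: insert 10 -> lo=[9, 10, 10, 14] (size 4, max 14) hi=[23, 37, 42] (size 3, min 23) -> median=14
Step 8: insert 40 -> lo=[9, 10, 10, 14] (size 4, max 14) hi=[23, 37, 40, 42] (size 4, min 23) -> median=18.5
Step 9: insert 25 -> lo=[9, 10, 10, 14, 23] (size 5, max 23) hi=[25, 37, 40, 42] (size 4, min 25) -> median=23
Step 10: insert 16 -> lo=[9, 10, 10, 14, 16] (size 5, max 16) hi=[23, 25, 37, 40, 42] (size 5, min 23) -> median=19.5
Step 11: insert 46 -> lo=[9, 10, 10, 14, 16, 23] (size 6, max 23) hi=[25, 37, 40, 42, 46] (size 5, min 25) -> median=23

Answer: 23 16 14 18.5 14 18.5 14 18.5 23 19.5 23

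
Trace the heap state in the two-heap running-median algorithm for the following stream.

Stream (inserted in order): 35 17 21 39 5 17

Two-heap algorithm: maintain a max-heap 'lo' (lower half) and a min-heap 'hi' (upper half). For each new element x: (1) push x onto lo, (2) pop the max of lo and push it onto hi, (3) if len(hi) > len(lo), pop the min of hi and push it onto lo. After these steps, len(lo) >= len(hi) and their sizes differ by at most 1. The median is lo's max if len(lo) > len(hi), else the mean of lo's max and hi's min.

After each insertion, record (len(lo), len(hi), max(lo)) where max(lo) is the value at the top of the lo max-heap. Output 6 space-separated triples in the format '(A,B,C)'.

Step 1: insert 35 -> lo=[35] hi=[] -> (len(lo)=1, len(hi)=0, max(lo)=35)
Step 2: insert 17 -> lo=[17] hi=[35] -> (len(lo)=1, len(hi)=1, max(lo)=17)
Step 3: insert 21 -> lo=[17, 21] hi=[35] -> (len(lo)=2, len(hi)=1, max(lo)=21)
Step 4: insert 39 -> lo=[17, 21] hi=[35, 39] -> (len(lo)=2, len(hi)=2, max(lo)=21)
Step 5: insert 5 -> lo=[5, 17, 21] hi=[35, 39] -> (len(lo)=3, len(hi)=2, max(lo)=21)
Step 6: insert 17 -> lo=[5, 17, 17] hi=[21, 35, 39] -> (len(lo)=3, len(hi)=3, max(lo)=17)

Answer: (1,0,35) (1,1,17) (2,1,21) (2,2,21) (3,2,21) (3,3,17)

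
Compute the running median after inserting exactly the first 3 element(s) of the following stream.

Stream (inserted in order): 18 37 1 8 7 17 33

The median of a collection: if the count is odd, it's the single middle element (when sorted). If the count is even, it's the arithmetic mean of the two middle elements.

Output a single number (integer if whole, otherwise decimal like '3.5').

Step 1: insert 18 -> lo=[18] (size 1, max 18) hi=[] (size 0) -> median=18
Step 2: insert 37 -> lo=[18] (size 1, max 18) hi=[37] (size 1, min 37) -> median=27.5
Step 3: insert 1 -> lo=[1, 18] (size 2, max 18) hi=[37] (size 1, min 37) -> median=18

Answer: 18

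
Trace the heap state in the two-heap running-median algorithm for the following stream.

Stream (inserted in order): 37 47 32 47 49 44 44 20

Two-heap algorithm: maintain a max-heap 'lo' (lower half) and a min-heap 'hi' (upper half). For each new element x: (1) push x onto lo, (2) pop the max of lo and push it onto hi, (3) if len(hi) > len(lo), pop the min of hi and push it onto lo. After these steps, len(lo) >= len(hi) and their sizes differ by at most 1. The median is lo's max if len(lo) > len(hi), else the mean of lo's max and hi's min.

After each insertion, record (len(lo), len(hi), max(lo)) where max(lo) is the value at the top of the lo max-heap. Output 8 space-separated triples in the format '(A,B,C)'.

Step 1: insert 37 -> lo=[37] hi=[] -> (len(lo)=1, len(hi)=0, max(lo)=37)
Step 2: insert 47 -> lo=[37] hi=[47] -> (len(lo)=1, len(hi)=1, max(lo)=37)
Step 3: insert 32 -> lo=[32, 37] hi=[47] -> (len(lo)=2, len(hi)=1, max(lo)=37)
Step 4: insert 47 -> lo=[32, 37] hi=[47, 47] -> (len(lo)=2, len(hi)=2, max(lo)=37)
Step 5: insert 49 -> lo=[32, 37, 47] hi=[47, 49] -> (len(lo)=3, len(hi)=2, max(lo)=47)
Step 6: insert 44 -> lo=[32, 37, 44] hi=[47, 47, 49] -> (len(lo)=3, len(hi)=3, max(lo)=44)
Step 7: insert 44 -> lo=[32, 37, 44, 44] hi=[47, 47, 49] -> (len(lo)=4, len(hi)=3, max(lo)=44)
Step 8: insert 20 -> lo=[20, 32, 37, 44] hi=[44, 47, 47, 49] -> (len(lo)=4, len(hi)=4, max(lo)=44)

Answer: (1,0,37) (1,1,37) (2,1,37) (2,2,37) (3,2,47) (3,3,44) (4,3,44) (4,4,44)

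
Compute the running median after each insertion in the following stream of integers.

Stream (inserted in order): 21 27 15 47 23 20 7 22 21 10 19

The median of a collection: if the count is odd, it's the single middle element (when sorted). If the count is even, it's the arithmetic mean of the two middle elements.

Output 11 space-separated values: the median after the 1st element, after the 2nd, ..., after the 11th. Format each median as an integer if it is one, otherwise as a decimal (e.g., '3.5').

Step 1: insert 21 -> lo=[21] (size 1, max 21) hi=[] (size 0) -> median=21
Step 2: insert 27 -> lo=[21] (size 1, max 21) hi=[27] (size 1, min 27) -> median=24
Step 3: insert 15 -> lo=[15, 21] (size 2, max 21) hi=[27] (size 1, min 27) -> median=21
Step 4: insert 47 -> lo=[15, 21] (size 2, max 21) hi=[27, 47] (size 2, min 27) -> median=24
Step 5: insert 23 -> lo=[15, 21, 23] (size 3, max 23) hi=[27, 47] (size 2, min 27) -> median=23
Step 6: insert 20 -> lo=[15, 20, 21] (size 3, max 21) hi=[23, 27, 47] (size 3, min 23) -> median=22
Step 7: insert 7 -> lo=[7, 15, 20, 21] (size 4, max 21) hi=[23, 27, 47] (size 3, min 23) -> median=21
Step 8: insert 22 -> lo=[7, 15, 20, 21] (size 4, max 21) hi=[22, 23, 27, 47] (size 4, min 22) -> median=21.5
Step 9: insert 21 -> lo=[7, 15, 20, 21, 21] (size 5, max 21) hi=[22, 23, 27, 47] (size 4, min 22) -> median=21
Step 10: insert 10 -> lo=[7, 10, 15, 20, 21] (size 5, max 21) hi=[21, 22, 23, 27, 47] (size 5, min 21) -> median=21
Step 11: insert 19 -> lo=[7, 10, 15, 19, 20, 21] (size 6, max 21) hi=[21, 22, 23, 27, 47] (size 5, min 21) -> median=21

Answer: 21 24 21 24 23 22 21 21.5 21 21 21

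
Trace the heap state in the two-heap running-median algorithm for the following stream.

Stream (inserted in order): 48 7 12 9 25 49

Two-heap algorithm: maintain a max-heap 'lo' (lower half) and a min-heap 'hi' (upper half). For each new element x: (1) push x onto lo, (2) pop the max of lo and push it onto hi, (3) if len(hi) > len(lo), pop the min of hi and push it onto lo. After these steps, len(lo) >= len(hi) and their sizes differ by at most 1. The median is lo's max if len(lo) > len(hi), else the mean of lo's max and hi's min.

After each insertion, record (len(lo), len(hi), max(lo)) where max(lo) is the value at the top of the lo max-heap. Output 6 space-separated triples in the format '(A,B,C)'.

Answer: (1,0,48) (1,1,7) (2,1,12) (2,2,9) (3,2,12) (3,3,12)

Derivation:
Step 1: insert 48 -> lo=[48] hi=[] -> (len(lo)=1, len(hi)=0, max(lo)=48)
Step 2: insert 7 -> lo=[7] hi=[48] -> (len(lo)=1, len(hi)=1, max(lo)=7)
Step 3: insert 12 -> lo=[7, 12] hi=[48] -> (len(lo)=2, len(hi)=1, max(lo)=12)
Step 4: insert 9 -> lo=[7, 9] hi=[12, 48] -> (len(lo)=2, len(hi)=2, max(lo)=9)
Step 5: insert 25 -> lo=[7, 9, 12] hi=[25, 48] -> (len(lo)=3, len(hi)=2, max(lo)=12)
Step 6: insert 49 -> lo=[7, 9, 12] hi=[25, 48, 49] -> (len(lo)=3, len(hi)=3, max(lo)=12)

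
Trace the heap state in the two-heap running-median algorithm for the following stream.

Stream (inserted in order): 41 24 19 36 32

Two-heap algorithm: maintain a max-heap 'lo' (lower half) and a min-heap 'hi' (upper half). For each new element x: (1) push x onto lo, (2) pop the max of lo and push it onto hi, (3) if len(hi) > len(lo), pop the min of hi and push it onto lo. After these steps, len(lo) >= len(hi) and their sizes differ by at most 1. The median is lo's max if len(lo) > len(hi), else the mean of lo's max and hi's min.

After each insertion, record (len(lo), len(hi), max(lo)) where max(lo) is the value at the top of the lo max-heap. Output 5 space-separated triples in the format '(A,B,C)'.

Answer: (1,0,41) (1,1,24) (2,1,24) (2,2,24) (3,2,32)

Derivation:
Step 1: insert 41 -> lo=[41] hi=[] -> (len(lo)=1, len(hi)=0, max(lo)=41)
Step 2: insert 24 -> lo=[24] hi=[41] -> (len(lo)=1, len(hi)=1, max(lo)=24)
Step 3: insert 19 -> lo=[19, 24] hi=[41] -> (len(lo)=2, len(hi)=1, max(lo)=24)
Step 4: insert 36 -> lo=[19, 24] hi=[36, 41] -> (len(lo)=2, len(hi)=2, max(lo)=24)
Step 5: insert 32 -> lo=[19, 24, 32] hi=[36, 41] -> (len(lo)=3, len(hi)=2, max(lo)=32)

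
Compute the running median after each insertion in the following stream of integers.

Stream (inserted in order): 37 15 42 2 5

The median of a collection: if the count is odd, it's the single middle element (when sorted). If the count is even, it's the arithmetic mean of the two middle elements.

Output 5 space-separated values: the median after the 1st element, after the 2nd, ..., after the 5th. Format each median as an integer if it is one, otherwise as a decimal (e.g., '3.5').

Answer: 37 26 37 26 15

Derivation:
Step 1: insert 37 -> lo=[37] (size 1, max 37) hi=[] (size 0) -> median=37
Step 2: insert 15 -> lo=[15] (size 1, max 15) hi=[37] (size 1, min 37) -> median=26
Step 3: insert 42 -> lo=[15, 37] (size 2, max 37) hi=[42] (size 1, min 42) -> median=37
Step 4: insert 2 -> lo=[2, 15] (size 2, max 15) hi=[37, 42] (size 2, min 37) -> median=26
Step 5: insert 5 -> lo=[2, 5, 15] (size 3, max 15) hi=[37, 42] (size 2, min 37) -> median=15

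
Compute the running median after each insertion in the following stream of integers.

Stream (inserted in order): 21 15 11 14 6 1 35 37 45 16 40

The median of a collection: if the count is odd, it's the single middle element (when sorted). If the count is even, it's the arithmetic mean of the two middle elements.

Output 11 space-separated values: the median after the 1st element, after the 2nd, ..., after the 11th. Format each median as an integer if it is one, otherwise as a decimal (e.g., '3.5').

Answer: 21 18 15 14.5 14 12.5 14 14.5 15 15.5 16

Derivation:
Step 1: insert 21 -> lo=[21] (size 1, max 21) hi=[] (size 0) -> median=21
Step 2: insert 15 -> lo=[15] (size 1, max 15) hi=[21] (size 1, min 21) -> median=18
Step 3: insert 11 -> lo=[11, 15] (size 2, max 15) hi=[21] (size 1, min 21) -> median=15
Step 4: insert 14 -> lo=[11, 14] (size 2, max 14) hi=[15, 21] (size 2, min 15) -> median=14.5
Step 5: insert 6 -> lo=[6, 11, 14] (size 3, max 14) hi=[15, 21] (size 2, min 15) -> median=14
Step 6: insert 1 -> lo=[1, 6, 11] (size 3, max 11) hi=[14, 15, 21] (size 3, min 14) -> median=12.5
Step 7: insert 35 -> lo=[1, 6, 11, 14] (size 4, max 14) hi=[15, 21, 35] (size 3, min 15) -> median=14
Step 8: insert 37 -> lo=[1, 6, 11, 14] (size 4, max 14) hi=[15, 21, 35, 37] (size 4, min 15) -> median=14.5
Step 9: insert 45 -> lo=[1, 6, 11, 14, 15] (size 5, max 15) hi=[21, 35, 37, 45] (size 4, min 21) -> median=15
Step 10: insert 16 -> lo=[1, 6, 11, 14, 15] (size 5, max 15) hi=[16, 21, 35, 37, 45] (size 5, min 16) -> median=15.5
Step 11: insert 40 -> lo=[1, 6, 11, 14, 15, 16] (size 6, max 16) hi=[21, 35, 37, 40, 45] (size 5, min 21) -> median=16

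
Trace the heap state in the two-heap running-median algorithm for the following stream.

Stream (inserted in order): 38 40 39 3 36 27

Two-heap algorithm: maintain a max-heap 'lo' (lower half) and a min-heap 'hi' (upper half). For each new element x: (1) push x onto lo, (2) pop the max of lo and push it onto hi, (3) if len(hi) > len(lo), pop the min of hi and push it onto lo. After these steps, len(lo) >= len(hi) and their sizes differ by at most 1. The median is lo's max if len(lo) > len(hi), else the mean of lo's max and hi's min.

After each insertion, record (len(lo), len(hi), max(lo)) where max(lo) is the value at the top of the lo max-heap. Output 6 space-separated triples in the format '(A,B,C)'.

Answer: (1,0,38) (1,1,38) (2,1,39) (2,2,38) (3,2,38) (3,3,36)

Derivation:
Step 1: insert 38 -> lo=[38] hi=[] -> (len(lo)=1, len(hi)=0, max(lo)=38)
Step 2: insert 40 -> lo=[38] hi=[40] -> (len(lo)=1, len(hi)=1, max(lo)=38)
Step 3: insert 39 -> lo=[38, 39] hi=[40] -> (len(lo)=2, len(hi)=1, max(lo)=39)
Step 4: insert 3 -> lo=[3, 38] hi=[39, 40] -> (len(lo)=2, len(hi)=2, max(lo)=38)
Step 5: insert 36 -> lo=[3, 36, 38] hi=[39, 40] -> (len(lo)=3, len(hi)=2, max(lo)=38)
Step 6: insert 27 -> lo=[3, 27, 36] hi=[38, 39, 40] -> (len(lo)=3, len(hi)=3, max(lo)=36)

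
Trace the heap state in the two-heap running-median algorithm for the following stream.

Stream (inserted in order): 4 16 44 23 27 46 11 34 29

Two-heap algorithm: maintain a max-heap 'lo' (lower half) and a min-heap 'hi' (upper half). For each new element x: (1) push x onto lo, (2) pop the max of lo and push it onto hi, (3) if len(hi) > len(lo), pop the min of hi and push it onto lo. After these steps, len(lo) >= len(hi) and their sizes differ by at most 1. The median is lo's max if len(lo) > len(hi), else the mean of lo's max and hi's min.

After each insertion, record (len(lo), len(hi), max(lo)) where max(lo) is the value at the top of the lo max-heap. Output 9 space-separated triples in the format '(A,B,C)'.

Answer: (1,0,4) (1,1,4) (2,1,16) (2,2,16) (3,2,23) (3,3,23) (4,3,23) (4,4,23) (5,4,27)

Derivation:
Step 1: insert 4 -> lo=[4] hi=[] -> (len(lo)=1, len(hi)=0, max(lo)=4)
Step 2: insert 16 -> lo=[4] hi=[16] -> (len(lo)=1, len(hi)=1, max(lo)=4)
Step 3: insert 44 -> lo=[4, 16] hi=[44] -> (len(lo)=2, len(hi)=1, max(lo)=16)
Step 4: insert 23 -> lo=[4, 16] hi=[23, 44] -> (len(lo)=2, len(hi)=2, max(lo)=16)
Step 5: insert 27 -> lo=[4, 16, 23] hi=[27, 44] -> (len(lo)=3, len(hi)=2, max(lo)=23)
Step 6: insert 46 -> lo=[4, 16, 23] hi=[27, 44, 46] -> (len(lo)=3, len(hi)=3, max(lo)=23)
Step 7: insert 11 -> lo=[4, 11, 16, 23] hi=[27, 44, 46] -> (len(lo)=4, len(hi)=3, max(lo)=23)
Step 8: insert 34 -> lo=[4, 11, 16, 23] hi=[27, 34, 44, 46] -> (len(lo)=4, len(hi)=4, max(lo)=23)
Step 9: insert 29 -> lo=[4, 11, 16, 23, 27] hi=[29, 34, 44, 46] -> (len(lo)=5, len(hi)=4, max(lo)=27)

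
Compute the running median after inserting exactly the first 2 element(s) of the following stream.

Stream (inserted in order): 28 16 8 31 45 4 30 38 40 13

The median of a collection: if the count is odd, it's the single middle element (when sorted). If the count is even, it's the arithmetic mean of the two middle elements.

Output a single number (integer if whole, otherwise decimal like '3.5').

Step 1: insert 28 -> lo=[28] (size 1, max 28) hi=[] (size 0) -> median=28
Step 2: insert 16 -> lo=[16] (size 1, max 16) hi=[28] (size 1, min 28) -> median=22

Answer: 22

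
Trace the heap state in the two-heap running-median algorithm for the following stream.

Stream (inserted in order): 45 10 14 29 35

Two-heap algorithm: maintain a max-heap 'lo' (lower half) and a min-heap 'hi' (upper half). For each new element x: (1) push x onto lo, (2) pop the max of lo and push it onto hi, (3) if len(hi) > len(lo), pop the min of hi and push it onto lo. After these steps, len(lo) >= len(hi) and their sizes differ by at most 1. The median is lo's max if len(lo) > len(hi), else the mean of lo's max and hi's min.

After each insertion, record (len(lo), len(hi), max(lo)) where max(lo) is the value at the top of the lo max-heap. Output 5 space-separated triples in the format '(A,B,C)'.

Answer: (1,0,45) (1,1,10) (2,1,14) (2,2,14) (3,2,29)

Derivation:
Step 1: insert 45 -> lo=[45] hi=[] -> (len(lo)=1, len(hi)=0, max(lo)=45)
Step 2: insert 10 -> lo=[10] hi=[45] -> (len(lo)=1, len(hi)=1, max(lo)=10)
Step 3: insert 14 -> lo=[10, 14] hi=[45] -> (len(lo)=2, len(hi)=1, max(lo)=14)
Step 4: insert 29 -> lo=[10, 14] hi=[29, 45] -> (len(lo)=2, len(hi)=2, max(lo)=14)
Step 5: insert 35 -> lo=[10, 14, 29] hi=[35, 45] -> (len(lo)=3, len(hi)=2, max(lo)=29)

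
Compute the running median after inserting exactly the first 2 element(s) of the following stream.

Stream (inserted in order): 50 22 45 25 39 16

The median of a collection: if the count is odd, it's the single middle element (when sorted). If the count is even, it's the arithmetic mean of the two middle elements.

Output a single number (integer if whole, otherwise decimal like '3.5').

Step 1: insert 50 -> lo=[50] (size 1, max 50) hi=[] (size 0) -> median=50
Step 2: insert 22 -> lo=[22] (size 1, max 22) hi=[50] (size 1, min 50) -> median=36

Answer: 36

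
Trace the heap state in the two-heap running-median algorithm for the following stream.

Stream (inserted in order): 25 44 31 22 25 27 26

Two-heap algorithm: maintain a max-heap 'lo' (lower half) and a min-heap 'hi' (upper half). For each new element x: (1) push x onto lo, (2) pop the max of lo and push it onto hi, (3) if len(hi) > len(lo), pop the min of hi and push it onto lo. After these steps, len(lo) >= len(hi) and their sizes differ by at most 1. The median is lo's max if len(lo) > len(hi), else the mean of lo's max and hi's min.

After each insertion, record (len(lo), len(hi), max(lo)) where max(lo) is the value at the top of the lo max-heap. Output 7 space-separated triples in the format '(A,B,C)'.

Answer: (1,0,25) (1,1,25) (2,1,31) (2,2,25) (3,2,25) (3,3,25) (4,3,26)

Derivation:
Step 1: insert 25 -> lo=[25] hi=[] -> (len(lo)=1, len(hi)=0, max(lo)=25)
Step 2: insert 44 -> lo=[25] hi=[44] -> (len(lo)=1, len(hi)=1, max(lo)=25)
Step 3: insert 31 -> lo=[25, 31] hi=[44] -> (len(lo)=2, len(hi)=1, max(lo)=31)
Step 4: insert 22 -> lo=[22, 25] hi=[31, 44] -> (len(lo)=2, len(hi)=2, max(lo)=25)
Step 5: insert 25 -> lo=[22, 25, 25] hi=[31, 44] -> (len(lo)=3, len(hi)=2, max(lo)=25)
Step 6: insert 27 -> lo=[22, 25, 25] hi=[27, 31, 44] -> (len(lo)=3, len(hi)=3, max(lo)=25)
Step 7: insert 26 -> lo=[22, 25, 25, 26] hi=[27, 31, 44] -> (len(lo)=4, len(hi)=3, max(lo)=26)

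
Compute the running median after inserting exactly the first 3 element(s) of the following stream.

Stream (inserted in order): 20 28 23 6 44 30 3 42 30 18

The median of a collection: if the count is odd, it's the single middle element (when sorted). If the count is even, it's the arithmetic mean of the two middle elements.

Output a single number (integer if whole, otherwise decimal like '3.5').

Step 1: insert 20 -> lo=[20] (size 1, max 20) hi=[] (size 0) -> median=20
Step 2: insert 28 -> lo=[20] (size 1, max 20) hi=[28] (size 1, min 28) -> median=24
Step 3: insert 23 -> lo=[20, 23] (size 2, max 23) hi=[28] (size 1, min 28) -> median=23

Answer: 23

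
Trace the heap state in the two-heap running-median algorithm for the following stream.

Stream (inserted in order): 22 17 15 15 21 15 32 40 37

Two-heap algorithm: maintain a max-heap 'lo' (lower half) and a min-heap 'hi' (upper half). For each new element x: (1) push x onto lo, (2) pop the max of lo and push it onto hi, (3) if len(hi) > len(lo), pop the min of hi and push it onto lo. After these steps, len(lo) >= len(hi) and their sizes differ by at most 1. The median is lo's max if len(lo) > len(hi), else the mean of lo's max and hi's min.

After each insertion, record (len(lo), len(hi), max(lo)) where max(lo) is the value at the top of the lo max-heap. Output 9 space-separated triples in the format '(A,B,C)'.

Answer: (1,0,22) (1,1,17) (2,1,17) (2,2,15) (3,2,17) (3,3,15) (4,3,17) (4,4,17) (5,4,21)

Derivation:
Step 1: insert 22 -> lo=[22] hi=[] -> (len(lo)=1, len(hi)=0, max(lo)=22)
Step 2: insert 17 -> lo=[17] hi=[22] -> (len(lo)=1, len(hi)=1, max(lo)=17)
Step 3: insert 15 -> lo=[15, 17] hi=[22] -> (len(lo)=2, len(hi)=1, max(lo)=17)
Step 4: insert 15 -> lo=[15, 15] hi=[17, 22] -> (len(lo)=2, len(hi)=2, max(lo)=15)
Step 5: insert 21 -> lo=[15, 15, 17] hi=[21, 22] -> (len(lo)=3, len(hi)=2, max(lo)=17)
Step 6: insert 15 -> lo=[15, 15, 15] hi=[17, 21, 22] -> (len(lo)=3, len(hi)=3, max(lo)=15)
Step 7: insert 32 -> lo=[15, 15, 15, 17] hi=[21, 22, 32] -> (len(lo)=4, len(hi)=3, max(lo)=17)
Step 8: insert 40 -> lo=[15, 15, 15, 17] hi=[21, 22, 32, 40] -> (len(lo)=4, len(hi)=4, max(lo)=17)
Step 9: insert 37 -> lo=[15, 15, 15, 17, 21] hi=[22, 32, 37, 40] -> (len(lo)=5, len(hi)=4, max(lo)=21)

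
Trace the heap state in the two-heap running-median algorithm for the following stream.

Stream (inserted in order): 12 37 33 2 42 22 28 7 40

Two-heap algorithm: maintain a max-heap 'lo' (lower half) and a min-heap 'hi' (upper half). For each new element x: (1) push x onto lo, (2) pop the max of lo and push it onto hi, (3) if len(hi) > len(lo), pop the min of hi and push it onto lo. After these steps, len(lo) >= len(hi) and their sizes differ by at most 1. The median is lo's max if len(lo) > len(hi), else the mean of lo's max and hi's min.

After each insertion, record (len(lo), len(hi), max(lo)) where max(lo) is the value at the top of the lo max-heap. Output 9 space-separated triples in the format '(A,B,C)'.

Answer: (1,0,12) (1,1,12) (2,1,33) (2,2,12) (3,2,33) (3,3,22) (4,3,28) (4,4,22) (5,4,28)

Derivation:
Step 1: insert 12 -> lo=[12] hi=[] -> (len(lo)=1, len(hi)=0, max(lo)=12)
Step 2: insert 37 -> lo=[12] hi=[37] -> (len(lo)=1, len(hi)=1, max(lo)=12)
Step 3: insert 33 -> lo=[12, 33] hi=[37] -> (len(lo)=2, len(hi)=1, max(lo)=33)
Step 4: insert 2 -> lo=[2, 12] hi=[33, 37] -> (len(lo)=2, len(hi)=2, max(lo)=12)
Step 5: insert 42 -> lo=[2, 12, 33] hi=[37, 42] -> (len(lo)=3, len(hi)=2, max(lo)=33)
Step 6: insert 22 -> lo=[2, 12, 22] hi=[33, 37, 42] -> (len(lo)=3, len(hi)=3, max(lo)=22)
Step 7: insert 28 -> lo=[2, 12, 22, 28] hi=[33, 37, 42] -> (len(lo)=4, len(hi)=3, max(lo)=28)
Step 8: insert 7 -> lo=[2, 7, 12, 22] hi=[28, 33, 37, 42] -> (len(lo)=4, len(hi)=4, max(lo)=22)
Step 9: insert 40 -> lo=[2, 7, 12, 22, 28] hi=[33, 37, 40, 42] -> (len(lo)=5, len(hi)=4, max(lo)=28)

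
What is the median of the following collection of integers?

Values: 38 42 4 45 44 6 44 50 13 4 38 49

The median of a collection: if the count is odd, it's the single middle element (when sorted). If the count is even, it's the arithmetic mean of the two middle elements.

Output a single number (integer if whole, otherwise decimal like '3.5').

Answer: 40

Derivation:
Step 1: insert 38 -> lo=[38] (size 1, max 38) hi=[] (size 0) -> median=38
Step 2: insert 42 -> lo=[38] (size 1, max 38) hi=[42] (size 1, min 42) -> median=40
Step 3: insert 4 -> lo=[4, 38] (size 2, max 38) hi=[42] (size 1, min 42) -> median=38
Step 4: insert 45 -> lo=[4, 38] (size 2, max 38) hi=[42, 45] (size 2, min 42) -> median=40
Step 5: insert 44 -> lo=[4, 38, 42] (size 3, max 42) hi=[44, 45] (size 2, min 44) -> median=42
Step 6: insert 6 -> lo=[4, 6, 38] (size 3, max 38) hi=[42, 44, 45] (size 3, min 42) -> median=40
Step 7: insert 44 -> lo=[4, 6, 38, 42] (size 4, max 42) hi=[44, 44, 45] (size 3, min 44) -> median=42
Step 8: insert 50 -> lo=[4, 6, 38, 42] (size 4, max 42) hi=[44, 44, 45, 50] (size 4, min 44) -> median=43
Step 9: insert 13 -> lo=[4, 6, 13, 38, 42] (size 5, max 42) hi=[44, 44, 45, 50] (size 4, min 44) -> median=42
Step 10: insert 4 -> lo=[4, 4, 6, 13, 38] (size 5, max 38) hi=[42, 44, 44, 45, 50] (size 5, min 42) -> median=40
Step 11: insert 38 -> lo=[4, 4, 6, 13, 38, 38] (size 6, max 38) hi=[42, 44, 44, 45, 50] (size 5, min 42) -> median=38
Step 12: insert 49 -> lo=[4, 4, 6, 13, 38, 38] (size 6, max 38) hi=[42, 44, 44, 45, 49, 50] (size 6, min 42) -> median=40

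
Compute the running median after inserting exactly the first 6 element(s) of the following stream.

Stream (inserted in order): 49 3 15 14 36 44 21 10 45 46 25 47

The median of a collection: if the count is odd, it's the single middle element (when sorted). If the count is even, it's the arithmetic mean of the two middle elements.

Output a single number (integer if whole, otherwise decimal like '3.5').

Answer: 25.5

Derivation:
Step 1: insert 49 -> lo=[49] (size 1, max 49) hi=[] (size 0) -> median=49
Step 2: insert 3 -> lo=[3] (size 1, max 3) hi=[49] (size 1, min 49) -> median=26
Step 3: insert 15 -> lo=[3, 15] (size 2, max 15) hi=[49] (size 1, min 49) -> median=15
Step 4: insert 14 -> lo=[3, 14] (size 2, max 14) hi=[15, 49] (size 2, min 15) -> median=14.5
Step 5: insert 36 -> lo=[3, 14, 15] (size 3, max 15) hi=[36, 49] (size 2, min 36) -> median=15
Step 6: insert 44 -> lo=[3, 14, 15] (size 3, max 15) hi=[36, 44, 49] (size 3, min 36) -> median=25.5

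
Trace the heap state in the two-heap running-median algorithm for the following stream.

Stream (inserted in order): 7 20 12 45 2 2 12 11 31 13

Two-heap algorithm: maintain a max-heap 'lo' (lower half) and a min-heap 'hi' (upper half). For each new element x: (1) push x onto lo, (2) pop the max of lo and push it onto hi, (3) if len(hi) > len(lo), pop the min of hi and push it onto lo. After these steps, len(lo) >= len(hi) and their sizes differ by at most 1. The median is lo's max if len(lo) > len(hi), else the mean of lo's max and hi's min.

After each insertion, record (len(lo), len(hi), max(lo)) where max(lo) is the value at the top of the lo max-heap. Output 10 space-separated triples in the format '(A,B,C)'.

Answer: (1,0,7) (1,1,7) (2,1,12) (2,2,12) (3,2,12) (3,3,7) (4,3,12) (4,4,11) (5,4,12) (5,5,12)

Derivation:
Step 1: insert 7 -> lo=[7] hi=[] -> (len(lo)=1, len(hi)=0, max(lo)=7)
Step 2: insert 20 -> lo=[7] hi=[20] -> (len(lo)=1, len(hi)=1, max(lo)=7)
Step 3: insert 12 -> lo=[7, 12] hi=[20] -> (len(lo)=2, len(hi)=1, max(lo)=12)
Step 4: insert 45 -> lo=[7, 12] hi=[20, 45] -> (len(lo)=2, len(hi)=2, max(lo)=12)
Step 5: insert 2 -> lo=[2, 7, 12] hi=[20, 45] -> (len(lo)=3, len(hi)=2, max(lo)=12)
Step 6: insert 2 -> lo=[2, 2, 7] hi=[12, 20, 45] -> (len(lo)=3, len(hi)=3, max(lo)=7)
Step 7: insert 12 -> lo=[2, 2, 7, 12] hi=[12, 20, 45] -> (len(lo)=4, len(hi)=3, max(lo)=12)
Step 8: insert 11 -> lo=[2, 2, 7, 11] hi=[12, 12, 20, 45] -> (len(lo)=4, len(hi)=4, max(lo)=11)
Step 9: insert 31 -> lo=[2, 2, 7, 11, 12] hi=[12, 20, 31, 45] -> (len(lo)=5, len(hi)=4, max(lo)=12)
Step 10: insert 13 -> lo=[2, 2, 7, 11, 12] hi=[12, 13, 20, 31, 45] -> (len(lo)=5, len(hi)=5, max(lo)=12)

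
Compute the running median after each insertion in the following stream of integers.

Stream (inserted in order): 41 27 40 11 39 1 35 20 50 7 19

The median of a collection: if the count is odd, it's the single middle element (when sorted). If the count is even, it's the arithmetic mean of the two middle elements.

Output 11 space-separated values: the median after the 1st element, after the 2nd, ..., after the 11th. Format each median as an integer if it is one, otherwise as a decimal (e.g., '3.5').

Answer: 41 34 40 33.5 39 33 35 31 35 31 27

Derivation:
Step 1: insert 41 -> lo=[41] (size 1, max 41) hi=[] (size 0) -> median=41
Step 2: insert 27 -> lo=[27] (size 1, max 27) hi=[41] (size 1, min 41) -> median=34
Step 3: insert 40 -> lo=[27, 40] (size 2, max 40) hi=[41] (size 1, min 41) -> median=40
Step 4: insert 11 -> lo=[11, 27] (size 2, max 27) hi=[40, 41] (size 2, min 40) -> median=33.5
Step 5: insert 39 -> lo=[11, 27, 39] (size 3, max 39) hi=[40, 41] (size 2, min 40) -> median=39
Step 6: insert 1 -> lo=[1, 11, 27] (size 3, max 27) hi=[39, 40, 41] (size 3, min 39) -> median=33
Step 7: insert 35 -> lo=[1, 11, 27, 35] (size 4, max 35) hi=[39, 40, 41] (size 3, min 39) -> median=35
Step 8: insert 20 -> lo=[1, 11, 20, 27] (size 4, max 27) hi=[35, 39, 40, 41] (size 4, min 35) -> median=31
Step 9: insert 50 -> lo=[1, 11, 20, 27, 35] (size 5, max 35) hi=[39, 40, 41, 50] (size 4, min 39) -> median=35
Step 10: insert 7 -> lo=[1, 7, 11, 20, 27] (size 5, max 27) hi=[35, 39, 40, 41, 50] (size 5, min 35) -> median=31
Step 11: insert 19 -> lo=[1, 7, 11, 19, 20, 27] (size 6, max 27) hi=[35, 39, 40, 41, 50] (size 5, min 35) -> median=27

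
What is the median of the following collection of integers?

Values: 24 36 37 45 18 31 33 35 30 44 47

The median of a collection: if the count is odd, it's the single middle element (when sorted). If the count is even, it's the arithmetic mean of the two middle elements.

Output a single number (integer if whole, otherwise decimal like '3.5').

Answer: 35

Derivation:
Step 1: insert 24 -> lo=[24] (size 1, max 24) hi=[] (size 0) -> median=24
Step 2: insert 36 -> lo=[24] (size 1, max 24) hi=[36] (size 1, min 36) -> median=30
Step 3: insert 37 -> lo=[24, 36] (size 2, max 36) hi=[37] (size 1, min 37) -> median=36
Step 4: insert 45 -> lo=[24, 36] (size 2, max 36) hi=[37, 45] (size 2, min 37) -> median=36.5
Step 5: insert 18 -> lo=[18, 24, 36] (size 3, max 36) hi=[37, 45] (size 2, min 37) -> median=36
Step 6: insert 31 -> lo=[18, 24, 31] (size 3, max 31) hi=[36, 37, 45] (size 3, min 36) -> median=33.5
Step 7: insert 33 -> lo=[18, 24, 31, 33] (size 4, max 33) hi=[36, 37, 45] (size 3, min 36) -> median=33
Step 8: insert 35 -> lo=[18, 24, 31, 33] (size 4, max 33) hi=[35, 36, 37, 45] (size 4, min 35) -> median=34
Step 9: insert 30 -> lo=[18, 24, 30, 31, 33] (size 5, max 33) hi=[35, 36, 37, 45] (size 4, min 35) -> median=33
Step 10: insert 44 -> lo=[18, 24, 30, 31, 33] (size 5, max 33) hi=[35, 36, 37, 44, 45] (size 5, min 35) -> median=34
Step 11: insert 47 -> lo=[18, 24, 30, 31, 33, 35] (size 6, max 35) hi=[36, 37, 44, 45, 47] (size 5, min 36) -> median=35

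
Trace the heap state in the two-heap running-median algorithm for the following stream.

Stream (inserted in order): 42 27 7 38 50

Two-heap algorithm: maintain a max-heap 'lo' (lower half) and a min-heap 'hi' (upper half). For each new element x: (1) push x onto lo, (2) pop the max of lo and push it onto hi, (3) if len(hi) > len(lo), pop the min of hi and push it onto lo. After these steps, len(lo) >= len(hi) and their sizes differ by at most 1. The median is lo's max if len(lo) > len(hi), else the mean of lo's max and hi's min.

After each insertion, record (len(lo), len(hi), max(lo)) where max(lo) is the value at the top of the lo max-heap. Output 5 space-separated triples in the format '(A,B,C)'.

Answer: (1,0,42) (1,1,27) (2,1,27) (2,2,27) (3,2,38)

Derivation:
Step 1: insert 42 -> lo=[42] hi=[] -> (len(lo)=1, len(hi)=0, max(lo)=42)
Step 2: insert 27 -> lo=[27] hi=[42] -> (len(lo)=1, len(hi)=1, max(lo)=27)
Step 3: insert 7 -> lo=[7, 27] hi=[42] -> (len(lo)=2, len(hi)=1, max(lo)=27)
Step 4: insert 38 -> lo=[7, 27] hi=[38, 42] -> (len(lo)=2, len(hi)=2, max(lo)=27)
Step 5: insert 50 -> lo=[7, 27, 38] hi=[42, 50] -> (len(lo)=3, len(hi)=2, max(lo)=38)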